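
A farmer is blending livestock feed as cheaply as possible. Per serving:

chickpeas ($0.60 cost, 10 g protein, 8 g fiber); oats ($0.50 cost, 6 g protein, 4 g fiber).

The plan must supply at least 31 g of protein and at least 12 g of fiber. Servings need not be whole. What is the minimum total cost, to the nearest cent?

$1.86

A basic optimal solution has at most two foods positive. Try each food alone and each pair with both targets met exactly.
chickpeas only: max(31/10, 12/8) = 3.1 servings → $1.86.
oats only: max(31/6, 12/4) = 5.167 servings → $2.58.
chickpeas + oats: the both-tight solution has a negative serving — not a feasible corner.
Cheapest feasible corner: $1.86.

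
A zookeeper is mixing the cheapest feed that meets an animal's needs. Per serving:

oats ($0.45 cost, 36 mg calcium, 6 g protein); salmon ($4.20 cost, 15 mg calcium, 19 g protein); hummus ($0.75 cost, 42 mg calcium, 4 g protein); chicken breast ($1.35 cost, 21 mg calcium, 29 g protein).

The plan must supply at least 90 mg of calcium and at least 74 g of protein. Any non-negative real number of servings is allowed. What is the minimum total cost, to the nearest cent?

$3.64

An LP optimum is at a vertex; with two nutrient constraints at most two foods are used. Check each candidate.
oats only: max(90/36, 74/6) = 12.33 servings → $5.55.
salmon only: max(90/15, 74/19) = 6 servings → $25.20.
hummus only: max(90/42, 74/4) = 18.5 servings → $13.88.
chicken breast only: max(90/21, 74/29) = 4.286 servings → $5.79.
oats + salmon with both tight: 1.01 servings and 3.576 servings → $15.47.
oats + hummus with both targets exact would need a negative amount; discard.
oats + chicken breast with both tight: 1.15 servings and 2.314 servings → $3.64.
salmon + hummus with both tight: 3.724 servings and 0.813 servings → $16.25.
salmon + chicken breast: intersection lies outside the first quadrant.
hummus + chicken breast with both tight: 0.9312 servings and 2.423 servings → $3.97.
The minimum over all feasible corners is $3.64.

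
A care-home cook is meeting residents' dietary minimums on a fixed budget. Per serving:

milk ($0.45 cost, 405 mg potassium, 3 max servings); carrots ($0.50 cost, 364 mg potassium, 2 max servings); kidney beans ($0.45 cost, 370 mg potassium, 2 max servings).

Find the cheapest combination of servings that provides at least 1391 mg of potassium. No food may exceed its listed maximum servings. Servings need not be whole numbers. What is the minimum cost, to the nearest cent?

Cost per mg of potassium: milk $0.0011, kidney beans $0.0012, carrots $0.0014.
Take 3 servings of milk: +1215.0 mg potassium for $1.35 (total $1.35, still need 176.0 mg).
Take 0.4757 servings of kidney beans: +176.0 mg potassium for $0.21 (total $1.56, still need 0.0 mg).
Greedy by cheapest-per-mg is optimal for a single linear constraint, so the minimum cost is $1.56.

$1.56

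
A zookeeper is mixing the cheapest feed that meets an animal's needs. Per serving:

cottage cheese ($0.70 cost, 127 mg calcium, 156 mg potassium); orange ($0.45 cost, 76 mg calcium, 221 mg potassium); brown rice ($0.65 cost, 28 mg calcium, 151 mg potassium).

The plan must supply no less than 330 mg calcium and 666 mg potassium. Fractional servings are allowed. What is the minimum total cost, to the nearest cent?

cottage cheese only: max(330/127, 666/156) = 4.269 servings → $2.99.
orange only: max(330/76, 666/221) = 4.342 servings → $1.95.
brown rice only: max(330/28, 666/151) = 11.79 servings → $7.66.
cottage cheese + orange with both tight: 1.376 servings and 2.042 servings → $1.88.
cottage cheese + brown rice with both tight: 2.106 servings and 2.235 servings → $2.93.
orange + brown rice: the both-tight solution has a negative serving — not a feasible corner.
So the least-cost plan costs $1.88.

$1.88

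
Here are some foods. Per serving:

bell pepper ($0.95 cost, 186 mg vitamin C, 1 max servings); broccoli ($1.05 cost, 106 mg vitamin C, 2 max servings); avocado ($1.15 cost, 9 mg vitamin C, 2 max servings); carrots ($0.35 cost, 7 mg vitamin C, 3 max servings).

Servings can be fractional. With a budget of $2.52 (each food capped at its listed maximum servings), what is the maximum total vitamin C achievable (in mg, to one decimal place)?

344.5 mg

Vitamin C per dollar: bell pepper 195.8, broccoli 101, carrots 20, avocado 7.826.
Take 1 serving of bell pepper: spends $0.95, +186.0 mg vitamin C (running total 186.0 mg).
Take 1.495 servings of broccoli: spends $1.57, +158.5 mg vitamin C (running total 344.5 mg).
Greedy by best ratio exhausts the cost allowance optimally: 344.5 mg.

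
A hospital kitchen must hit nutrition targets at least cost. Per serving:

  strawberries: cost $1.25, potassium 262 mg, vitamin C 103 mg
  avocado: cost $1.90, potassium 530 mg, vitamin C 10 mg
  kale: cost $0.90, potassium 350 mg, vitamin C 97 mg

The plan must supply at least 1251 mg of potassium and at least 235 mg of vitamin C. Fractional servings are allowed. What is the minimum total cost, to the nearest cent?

$3.22

strawberries only: max(1251/262, 235/103) = 4.775 servings → $5.97.
avocado only: max(1251/530, 235/10) = 23.5 servings → $44.65.
kale only: max(1251/350, 235/97) = 3.574 servings → $3.22.
strawberries + avocado with both tight: 2.156 servings and 1.295 servings → $5.15.
strawberries + kale with both targets exact would need a negative amount; discard.
avocado + kale with both tight: 0.8161 servings and 2.339 servings → $3.66.
Cheapest feasible corner: $3.22.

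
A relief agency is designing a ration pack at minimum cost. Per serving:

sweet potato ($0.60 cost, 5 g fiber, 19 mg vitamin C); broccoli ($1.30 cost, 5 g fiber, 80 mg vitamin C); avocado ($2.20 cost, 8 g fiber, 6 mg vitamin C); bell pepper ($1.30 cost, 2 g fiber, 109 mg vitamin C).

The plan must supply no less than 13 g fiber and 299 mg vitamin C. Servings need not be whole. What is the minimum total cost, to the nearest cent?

$4.17

A basic optimal solution has at most two foods positive. Try each food alone and each pair with both targets met exactly.
sweet potato only: max(13/5, 299/19) = 15.74 servings → $9.44.
broccoli only: max(13/5, 299/80) = 3.737 servings → $4.86.
avocado only: max(13/8, 299/6) = 49.83 servings → $109.63.
bell pepper only: max(13/2, 299/109) = 6.5 servings → $8.45.
sweet potato + broccoli: the both-tight solution has a negative serving — not a feasible corner.
sweet potato + avocado: intersection lies outside the first quadrant.
sweet potato + bell pepper with both tight: 1.615 servings and 2.462 servings → $4.17.
broccoli + avocado: intersection lies outside the first quadrant.
broccoli + bell pepper with both tight: 2.127 servings and 1.182 servings → $4.30.
avocado + bell pepper with both tight: 0.9523 servings and 2.691 servings → $5.59.
Cheapest feasible corner: $4.17.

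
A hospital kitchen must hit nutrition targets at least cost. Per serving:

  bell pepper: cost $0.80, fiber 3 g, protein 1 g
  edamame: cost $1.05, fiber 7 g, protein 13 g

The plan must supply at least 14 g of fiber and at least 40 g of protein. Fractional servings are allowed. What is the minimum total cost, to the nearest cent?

Check every corner: each single food scaled to meet both minima, and each pair solved so both constraints bind.
bell pepper only: max(14/3, 40/1) = 40 servings → $32.00.
edamame only: max(14/7, 40/13) = 3.077 servings → $3.23.
bell pepper + edamame with both targets exact would need a negative amount; discard.
The minimum over all feasible corners is $3.23.

$3.23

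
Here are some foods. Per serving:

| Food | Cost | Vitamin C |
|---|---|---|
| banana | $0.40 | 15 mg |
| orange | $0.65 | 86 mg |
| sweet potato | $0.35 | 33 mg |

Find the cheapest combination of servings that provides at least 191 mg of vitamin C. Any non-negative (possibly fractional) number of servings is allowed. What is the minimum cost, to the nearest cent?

$1.44

Cost per mg of vitamin C: orange $0.0076, sweet potato $0.0106, banana $0.0267.
With no serving limits, use only orange: 191 mg / 86 mg = 2.221 servings × $0.65 = $1.44.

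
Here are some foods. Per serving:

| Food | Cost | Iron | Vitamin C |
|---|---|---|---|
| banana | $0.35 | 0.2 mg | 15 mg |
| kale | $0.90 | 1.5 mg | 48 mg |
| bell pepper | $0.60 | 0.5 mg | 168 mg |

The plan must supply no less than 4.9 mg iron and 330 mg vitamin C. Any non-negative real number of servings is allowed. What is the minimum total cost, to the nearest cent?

banana only: max(4.9/0.2, 330/15) = 24.5 servings → $8.57.
kale only: max(4.9/1.5, 330/48) = 6.875 servings → $6.19.
bell pepper only: max(4.9/0.5, 330/168) = 9.8 servings → $5.88.
banana + kale with both tight: 20.14 servings and 0.5814 servings → $7.57.
banana + bell pepper with both targets exact would need a negative amount; discard.
kale + bell pepper with both tight: 2.887 servings and 1.139 servings → $3.28.
So the least-cost plan costs $3.28.

$3.28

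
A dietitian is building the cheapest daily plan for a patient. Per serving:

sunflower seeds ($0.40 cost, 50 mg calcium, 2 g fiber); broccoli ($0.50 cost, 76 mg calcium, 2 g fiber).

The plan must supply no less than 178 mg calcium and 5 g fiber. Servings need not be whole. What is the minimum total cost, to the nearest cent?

$1.20

For a min-cost LP with two ≥-constraints, a basic feasible solution has at most two positive variables.
sunflower seeds only: max(178/50, 5/2) = 3.56 servings → $1.42.
broccoli only: max(178/76, 5/2) = 2.5 servings → $1.25.
sunflower seeds + broccoli with both tight: 0.4615 servings and 2.038 servings → $1.20.
So the least-cost plan costs $1.20.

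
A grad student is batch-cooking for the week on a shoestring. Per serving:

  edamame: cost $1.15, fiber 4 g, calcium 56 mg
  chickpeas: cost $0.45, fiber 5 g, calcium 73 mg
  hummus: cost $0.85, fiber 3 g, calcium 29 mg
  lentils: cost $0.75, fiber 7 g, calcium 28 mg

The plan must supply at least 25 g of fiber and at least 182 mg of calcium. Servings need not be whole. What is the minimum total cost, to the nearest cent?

$2.25

At the optimum either one food covers both requirements or two foods hit both targets exactly; no other combination can be cheaper.
edamame only: max(25/4, 182/56) = 6.25 servings → $7.19.
chickpeas only: max(25/5, 182/73) = 5 servings → $2.25.
hummus only: max(25/3, 182/29) = 8.333 servings → $7.08.
lentils only: max(25/7, 182/28) = 6.5 servings → $4.88.
edamame + chickpeas with both targets exact would need a negative amount; discard.
edamame + hummus with both targets exact would need a negative amount; discard.
edamame + lentils with both tight: 2.05 servings and 2.4 servings → $4.16.
chickpeas + hummus: intersection lies outside the first quadrant.
chickpeas + lentils with both tight: 1.547 servings and 2.466 servings → $2.55.
hummus + lentils with both tight: 4.824 servings and 1.504 servings → $5.23.
The minimum over all feasible corners is $2.25.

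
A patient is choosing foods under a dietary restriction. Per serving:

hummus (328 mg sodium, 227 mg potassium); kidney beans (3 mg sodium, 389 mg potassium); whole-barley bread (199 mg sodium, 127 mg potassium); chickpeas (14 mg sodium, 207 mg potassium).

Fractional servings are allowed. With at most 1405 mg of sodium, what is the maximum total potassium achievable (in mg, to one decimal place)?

Potassium per mg sodium: kidney beans 129.7, chickpeas 14.79, hummus 0.6921, whole-barley bread 0.6382.
With no serving limits, spend the whole sodium allowance on kidney beans: 1405 mg / 3 mg × 389 mg = 182181.7 mg.

182181.7 mg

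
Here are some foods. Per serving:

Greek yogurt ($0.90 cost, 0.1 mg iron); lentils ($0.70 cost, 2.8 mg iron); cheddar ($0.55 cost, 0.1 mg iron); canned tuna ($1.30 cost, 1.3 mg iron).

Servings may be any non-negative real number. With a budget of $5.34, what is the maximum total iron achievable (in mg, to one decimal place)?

Iron per dollar: lentils 4, canned tuna 1, cheddar 0.1818, Greek yogurt 0.1111.
With no serving limits, spend the whole cost allowance on lentils: $5.34 / $0.70 × 2.8 mg = 21.4 mg.

21.4 mg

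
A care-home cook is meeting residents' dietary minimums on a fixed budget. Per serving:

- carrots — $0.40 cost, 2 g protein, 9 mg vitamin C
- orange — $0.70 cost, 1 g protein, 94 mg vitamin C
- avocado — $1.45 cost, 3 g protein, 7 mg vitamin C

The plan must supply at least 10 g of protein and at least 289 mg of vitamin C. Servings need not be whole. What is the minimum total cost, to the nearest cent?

Two binding constraints pin down two serving amounts, so the optimal mix uses at most two foods. The candidates are each food alone (scaled to the tighter of protein/vitamin C) and each pair with both constraints tight.
carrots only: max(10/2, 289/9) = 32.11 servings → $12.84.
orange only: max(10/1, 289/94) = 10 servings → $7.00.
avocado only: max(10/3, 289/7) = 41.29 servings → $59.86.
carrots + orange with both tight: 3.637 servings and 2.726 servings → $3.36.
carrots + avocado: intersection lies outside the first quadrant.
orange + avocado with both tight: 2.898 servings and 2.367 servings → $5.46.
The minimum over all feasible corners is $3.36.

$3.36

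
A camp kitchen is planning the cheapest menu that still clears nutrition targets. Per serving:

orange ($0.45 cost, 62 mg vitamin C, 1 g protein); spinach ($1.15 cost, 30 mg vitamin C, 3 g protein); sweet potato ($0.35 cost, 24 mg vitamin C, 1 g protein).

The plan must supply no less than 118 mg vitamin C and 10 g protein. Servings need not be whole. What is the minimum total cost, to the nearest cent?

$3.50

orange only: max(118/62, 10/1) = 10 servings → $4.50.
spinach only: max(118/30, 10/3) = 3.933 servings → $4.52.
sweet potato only: max(118/24, 10/1) = 10 servings → $3.50.
orange + spinach with both tight: 0.3462 servings and 3.218 servings → $3.86.
orange + sweet potato: intersection lies outside the first quadrant.
spinach + sweet potato with both tight: 2.905 servings and 1.286 servings → $3.79.
The minimum over all feasible corners is $3.50.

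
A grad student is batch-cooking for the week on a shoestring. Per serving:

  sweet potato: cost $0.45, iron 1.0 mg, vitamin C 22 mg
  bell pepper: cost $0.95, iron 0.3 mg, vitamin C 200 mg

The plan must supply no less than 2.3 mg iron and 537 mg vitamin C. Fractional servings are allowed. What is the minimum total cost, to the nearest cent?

$3.08

This is a tiny linear program; its minimum lies at a vertex of the feasible set. List the vertices and price them.
sweet potato only: max(2.3/1.0, 537/22) = 24.41 servings → $10.98.
bell pepper only: max(2.3/0.3, 537/200) = 7.667 servings → $7.28.
sweet potato + bell pepper with both tight: 1.546 servings and 2.515 servings → $3.08.
Cheapest feasible corner: $3.08.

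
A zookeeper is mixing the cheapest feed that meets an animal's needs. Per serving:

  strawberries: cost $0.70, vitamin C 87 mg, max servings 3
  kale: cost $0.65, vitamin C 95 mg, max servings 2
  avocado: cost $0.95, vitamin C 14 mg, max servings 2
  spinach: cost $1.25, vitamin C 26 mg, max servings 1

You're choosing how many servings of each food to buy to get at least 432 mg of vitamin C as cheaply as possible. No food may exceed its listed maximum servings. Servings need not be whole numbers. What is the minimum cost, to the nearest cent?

$3.25

Cost per mg of vitamin C: kale $0.0068, strawberries $0.0080, spinach $0.0481, avocado $0.0679.
Take 2 servings of kale: +190.0 mg vitamin C for $1.30 (total $1.30, still need 242.0 mg).
Take 2.782 servings of strawberries: +242.0 mg vitamin C for $1.95 (total $3.25, still need 0.0 mg).
Greedy by cheapest-per-mg is optimal for a single linear constraint, so the minimum cost is $3.25.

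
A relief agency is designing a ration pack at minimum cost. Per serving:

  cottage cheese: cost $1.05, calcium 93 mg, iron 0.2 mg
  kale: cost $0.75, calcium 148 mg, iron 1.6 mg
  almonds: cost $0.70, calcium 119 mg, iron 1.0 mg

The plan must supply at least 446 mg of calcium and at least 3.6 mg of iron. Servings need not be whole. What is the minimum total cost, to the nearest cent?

This is a tiny linear program; its minimum lies at a vertex of the feasible set. List the vertices and price them.
cottage cheese only: max(446/93, 3.6/0.2) = 18 servings → $18.90.
kale only: max(446/148, 3.6/1.6) = 3.014 servings → $2.26.
almonds only: max(446/119, 3.6/1.0) = 3.748 servings → $2.62.
cottage cheese + kale with both tight: 1.517 servings and 2.06 servings → $3.14.
cottage cheese + almonds with both tight: 0.2543 servings and 3.549 servings → $2.75.
kale + almonds with both targets exact would need a negative amount; discard.
Cheapest feasible corner: $2.26.

$2.26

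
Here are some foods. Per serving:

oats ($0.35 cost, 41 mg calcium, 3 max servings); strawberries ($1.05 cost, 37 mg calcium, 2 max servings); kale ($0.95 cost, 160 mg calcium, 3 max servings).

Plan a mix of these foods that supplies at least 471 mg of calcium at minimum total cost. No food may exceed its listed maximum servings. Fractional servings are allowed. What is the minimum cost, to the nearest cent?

$2.80

Cost per mg of calcium: kale $0.0059, oats $0.0085, strawberries $0.0284.
Take 2.944 servings of kale: +471.0 mg calcium for $2.80 (total $2.80, still need 0.0 mg).
Greedy by cheapest-per-mg is optimal for a single linear constraint, so the minimum cost is $2.80.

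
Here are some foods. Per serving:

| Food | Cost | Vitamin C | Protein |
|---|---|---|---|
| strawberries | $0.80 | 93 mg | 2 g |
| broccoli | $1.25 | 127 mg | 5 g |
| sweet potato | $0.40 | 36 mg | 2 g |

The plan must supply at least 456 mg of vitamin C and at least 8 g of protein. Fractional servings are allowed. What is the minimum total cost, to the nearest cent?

An LP optimum is at a vertex; with two nutrient constraints at most two foods are used. Check each candidate.
strawberries only: max(456/93, 8/2) = 4.903 servings → $3.92.
broccoli only: max(456/127, 8/5) = 3.591 servings → $4.49.
sweet potato only: max(456/36, 8/2) = 12.67 servings → $5.07.
strawberries + broccoli with both targets exact would need a negative amount; discard.
strawberries + sweet potato: the both-tight solution has a negative serving — not a feasible corner.
broccoli + sweet potato: intersection lies outside the first quadrant.
Cheapest feasible corner: $3.92.

$3.92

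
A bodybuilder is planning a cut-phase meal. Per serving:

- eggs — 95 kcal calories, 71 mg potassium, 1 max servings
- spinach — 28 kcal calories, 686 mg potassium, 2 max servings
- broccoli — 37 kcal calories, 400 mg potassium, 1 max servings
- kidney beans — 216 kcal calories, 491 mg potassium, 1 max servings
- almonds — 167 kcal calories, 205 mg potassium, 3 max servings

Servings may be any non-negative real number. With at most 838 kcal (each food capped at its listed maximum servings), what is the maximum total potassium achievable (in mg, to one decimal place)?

Potassium per kcal: spinach 24.5, broccoli 10.81, kidney beans 2.273, almonds 1.228, eggs 0.7474.
Take 2 servings of spinach: uses 56 kcal, +1372.0 mg potassium (running total 1372.0 mg).
Take 1 serving of broccoli: uses 37 kcal, +400.0 mg potassium (running total 1772.0 mg).
Take 1 serving of kidney beans: uses 216 kcal, +491.0 mg potassium (running total 2263.0 mg).
Take 3 servings of almonds: uses 501 kcal, +615.0 mg potassium (running total 2878.0 mg).
Take 0.2947 servings of eggs: uses 28 kcal, +20.9 mg potassium (running total 2898.9 mg).
Greedy by best ratio exhausts the calories allowance optimally: 2898.9 mg.

2898.9 mg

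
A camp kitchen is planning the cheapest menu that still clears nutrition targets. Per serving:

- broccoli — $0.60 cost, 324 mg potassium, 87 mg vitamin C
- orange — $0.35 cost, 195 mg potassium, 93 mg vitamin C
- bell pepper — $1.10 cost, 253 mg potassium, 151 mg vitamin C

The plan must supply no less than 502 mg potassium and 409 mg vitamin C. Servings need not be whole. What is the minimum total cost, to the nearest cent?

Minimising a linear cost over {potassium ≥ 502, vitamin C ≥ 409, servings ≥ 0} — the optimum is at a vertex, using one or two foods.
broccoli only: max(502/324, 409/87) = 4.701 servings → $2.82.
orange only: max(502/195, 409/93) = 4.398 servings → $1.54.
bell pepper only: max(502/253, 409/151) = 2.709 servings → $2.98.
broccoli + orange with both targets exact would need a negative amount; discard.
broccoli + bell pepper: the both-tight solution has a negative serving — not a feasible corner.
orange + bell pepper with both targets exact would need a negative amount; discard.
So the least-cost plan costs $1.54.

$1.54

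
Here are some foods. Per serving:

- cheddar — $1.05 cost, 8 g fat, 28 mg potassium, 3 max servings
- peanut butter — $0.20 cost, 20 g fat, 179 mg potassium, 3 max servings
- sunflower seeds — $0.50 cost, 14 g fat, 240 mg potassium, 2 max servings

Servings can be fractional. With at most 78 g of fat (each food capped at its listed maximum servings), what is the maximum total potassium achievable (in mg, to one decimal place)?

927.5 mg

Potassium per g fat: sunflower seeds 17.14, peanut butter 8.95, cheddar 3.5.
Take 2 servings of sunflower seeds: uses 28 g fat, +480.0 mg potassium (running total 480.0 mg).
Take 2.5 servings of peanut butter: uses 50 g fat, +447.5 mg potassium (running total 927.5 mg).
Greedy by best ratio exhausts the fat allowance optimally: 927.5 mg.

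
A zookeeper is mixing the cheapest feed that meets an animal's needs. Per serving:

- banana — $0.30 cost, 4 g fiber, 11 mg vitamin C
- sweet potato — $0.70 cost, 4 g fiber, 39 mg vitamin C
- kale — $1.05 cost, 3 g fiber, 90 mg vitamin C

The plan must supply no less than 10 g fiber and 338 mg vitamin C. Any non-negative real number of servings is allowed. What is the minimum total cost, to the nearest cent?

Two binding constraints pin down two serving amounts, so the optimal mix uses at most two foods. The candidates are each food alone (scaled to the tighter of fiber/vitamin C) and each pair with both constraints tight.
banana only: max(10/4, 338/11) = 30.73 servings → $9.22.
sweet potato only: max(10/4, 338/39) = 8.667 servings → $6.07.
kale only: max(10/3, 338/90) = 3.756 servings → $3.94.
banana + sweet potato: intersection lies outside the first quadrant.
banana + kale: intersection lies outside the first quadrant.
sweet potato + kale: intersection lies outside the first quadrant.
So the least-cost plan costs $3.94.

$3.94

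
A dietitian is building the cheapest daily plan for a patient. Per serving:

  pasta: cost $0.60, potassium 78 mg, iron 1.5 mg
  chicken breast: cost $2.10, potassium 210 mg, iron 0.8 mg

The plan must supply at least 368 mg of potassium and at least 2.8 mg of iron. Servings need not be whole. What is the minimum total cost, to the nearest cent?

$2.83

Compare the cost at each extreme point of the feasible region.
pasta only: max(368/78, 2.8/1.5) = 4.718 servings → $2.83.
chicken breast only: max(368/210, 2.8/0.8) = 3.5 servings → $7.35.
pasta + chicken breast with both tight: 1.162 servings and 1.321 servings → $3.47.
Cheapest feasible corner: $2.83.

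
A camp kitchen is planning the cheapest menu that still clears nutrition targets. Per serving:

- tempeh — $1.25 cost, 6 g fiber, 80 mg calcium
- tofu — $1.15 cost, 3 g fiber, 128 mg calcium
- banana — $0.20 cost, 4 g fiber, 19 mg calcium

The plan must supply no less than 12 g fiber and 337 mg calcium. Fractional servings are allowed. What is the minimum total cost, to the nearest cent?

This is a tiny linear program; its minimum lies at a vertex of the feasible set. List the vertices and price them.
tempeh only: max(12/6, 337/80) = 4.213 servings → $5.27.
tofu only: max(12/3, 337/128) = 4 servings → $4.60.
banana only: max(12/4, 337/19) = 17.74 servings → $3.55.
tempeh + tofu with both tight: 0.9943 servings and 2.011 servings → $3.56.
tempeh + banana: intersection lies outside the first quadrant.
tofu + banana with both tight: 2.462 servings and 1.154 servings → $3.06.
Cheapest feasible corner: $3.06.

$3.06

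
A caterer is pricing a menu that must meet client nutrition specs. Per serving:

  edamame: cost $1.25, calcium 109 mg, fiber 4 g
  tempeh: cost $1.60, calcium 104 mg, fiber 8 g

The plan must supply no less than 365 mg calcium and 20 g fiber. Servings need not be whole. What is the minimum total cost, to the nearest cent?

$4.83

edamame only: max(365/109, 20/4) = 5 servings → $6.25.
tempeh only: max(365/104, 20/8) = 3.51 servings → $5.62.
edamame + tempeh with both tight: 1.842 servings and 1.579 servings → $4.83.
Cheapest feasible corner: $4.83.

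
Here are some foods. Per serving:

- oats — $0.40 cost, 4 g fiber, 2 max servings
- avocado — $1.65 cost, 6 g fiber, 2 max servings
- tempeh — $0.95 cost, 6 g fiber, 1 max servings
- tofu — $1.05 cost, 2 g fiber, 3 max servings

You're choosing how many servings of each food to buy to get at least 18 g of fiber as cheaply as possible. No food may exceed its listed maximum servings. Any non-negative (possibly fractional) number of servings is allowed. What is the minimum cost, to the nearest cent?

$2.85

Cost per g of fiber: oats $0.1000, tempeh $0.1583, avocado $0.2750, tofu $0.5250.
Take 2 servings of oats: +8.0 g fiber for $0.80 (total $0.80, still need 10.0 g).
Take 1 serving of tempeh: +6.0 g fiber for $0.95 (total $1.75, still need 4.0 g).
Take 0.6667 servings of avocado: +4.0 g fiber for $1.10 (total $2.85, still need 0.0 g).
Filling from the cheapest source first is optimal under one linear minimum: $2.85.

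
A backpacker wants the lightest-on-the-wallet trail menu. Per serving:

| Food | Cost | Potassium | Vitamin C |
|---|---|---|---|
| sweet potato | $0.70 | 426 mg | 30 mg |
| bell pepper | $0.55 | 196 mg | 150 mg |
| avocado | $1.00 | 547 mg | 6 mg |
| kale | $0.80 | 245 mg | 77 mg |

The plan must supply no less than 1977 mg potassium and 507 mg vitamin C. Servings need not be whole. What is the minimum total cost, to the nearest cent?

The cheapest plan sits at a corner of the feasible region — with two constraints it uses at most two foods.
sweet potato only: max(1977/426, 507/30) = 16.9 servings → $11.83.
bell pepper only: max(1977/196, 507/150) = 10.09 servings → $5.55.
avocado only: max(1977/547, 507/6) = 84.5 servings → $84.50.
kale only: max(1977/245, 507/77) = 8.069 servings → $6.46.
sweet potato + bell pepper with both tight: 3.398 servings and 2.7 servings → $3.86.
sweet potato + avocado: intersection lies outside the first quadrant.
sweet potato + kale with both tight: 1.101 servings and 6.156 servings → $5.69.
bell pepper + avocado with both tight: 3.282 servings and 2.438 servings → $4.24.
bell pepper + kale: intersection lies outside the first quadrant.
avocado + kale with both tight: 0.6892 servings and 6.531 servings → $5.91.
The minimum over all feasible corners is $3.86.

$3.86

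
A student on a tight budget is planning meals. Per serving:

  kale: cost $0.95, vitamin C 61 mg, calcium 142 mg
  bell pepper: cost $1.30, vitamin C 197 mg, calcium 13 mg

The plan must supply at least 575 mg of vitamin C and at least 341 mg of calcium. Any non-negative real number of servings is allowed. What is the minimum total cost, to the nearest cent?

$5.00

Minimising a linear cost over {vitamin C ≥ 575, calcium ≥ 341, servings ≥ 0} — the optimum is at a vertex, using one or two foods.
kale only: max(575/61, 341/142) = 9.426 servings → $8.95.
bell pepper only: max(575/197, 341/13) = 26.23 servings → $34.10.
kale + bell pepper with both tight: 2.196 servings and 2.239 servings → $5.00.
Cheapest feasible corner: $5.00.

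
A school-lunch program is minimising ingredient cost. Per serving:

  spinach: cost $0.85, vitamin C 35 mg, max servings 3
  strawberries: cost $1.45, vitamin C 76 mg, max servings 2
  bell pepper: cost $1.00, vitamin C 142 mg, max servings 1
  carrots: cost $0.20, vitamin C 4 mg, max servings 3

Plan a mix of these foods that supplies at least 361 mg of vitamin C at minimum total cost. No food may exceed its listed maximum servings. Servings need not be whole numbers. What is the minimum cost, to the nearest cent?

Cost per mg of vitamin C: bell pepper $0.0070, strawberries $0.0191, spinach $0.0243, carrots $0.0500.
Take 1 serving of bell pepper: +142.0 mg vitamin C for $1.00 (total $1.00, still need 219.0 mg).
Take 2 servings of strawberries: +152.0 mg vitamin C for $2.90 (total $3.90, still need 67.0 mg).
Take 1.914 servings of spinach: +67.0 mg vitamin C for $1.63 (total $5.53, still need 0.0 mg).
Greedy by cheapest-per-mg is optimal for a single linear constraint, so the minimum cost is $5.53.

$5.53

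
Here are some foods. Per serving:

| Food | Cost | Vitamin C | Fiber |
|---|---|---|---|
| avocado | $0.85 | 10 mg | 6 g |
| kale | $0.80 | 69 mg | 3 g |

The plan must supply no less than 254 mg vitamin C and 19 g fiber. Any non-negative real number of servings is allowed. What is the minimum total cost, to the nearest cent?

$3.99

For a min-cost LP with two ≥-constraints, a basic feasible solution has at most two positive variables.
avocado only: max(254/10, 19/6) = 25.4 servings → $21.59.
kale only: max(254/69, 19/3) = 6.333 servings → $5.07.
avocado + kale with both tight: 1.43 servings and 3.474 servings → $3.99.
Cheapest feasible corner: $3.99.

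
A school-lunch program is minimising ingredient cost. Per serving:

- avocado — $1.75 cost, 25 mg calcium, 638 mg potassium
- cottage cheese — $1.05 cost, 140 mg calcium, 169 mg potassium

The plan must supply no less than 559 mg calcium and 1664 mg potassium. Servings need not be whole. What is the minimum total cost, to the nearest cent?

$6.74

A basic optimal solution has at most two foods positive. Try each food alone and each pair with both targets met exactly.
avocado only: max(559/25, 1664/638) = 22.36 servings → $39.13.
cottage cheese only: max(559/140, 1664/169) = 9.846 servings → $10.34.
avocado + cottage cheese with both tight: 1.627 servings and 3.702 servings → $6.74.
Cheapest feasible corner: $6.74.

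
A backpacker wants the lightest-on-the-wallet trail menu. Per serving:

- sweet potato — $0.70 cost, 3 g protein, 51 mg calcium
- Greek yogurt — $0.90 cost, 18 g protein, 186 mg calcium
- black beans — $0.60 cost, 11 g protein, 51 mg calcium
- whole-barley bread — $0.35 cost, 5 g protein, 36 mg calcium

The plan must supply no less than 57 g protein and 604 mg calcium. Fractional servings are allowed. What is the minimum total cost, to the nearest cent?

$2.92

For a min-cost LP with two ≥-constraints, a basic feasible solution has at most two positive variables.
sweet potato only: max(57/3, 604/51) = 19 servings → $13.30.
Greek yogurt only: max(57/18, 604/186) = 3.247 servings → $2.92.
black beans only: max(57/11, 604/51) = 11.84 servings → $7.11.
whole-barley bread only: max(57/5, 604/36) = 16.78 servings → $5.87.
sweet potato + Greek yogurt with both tight: 0.75 servings and 3.042 servings → $3.26.
sweet potato + black beans with both tight: 9.159 servings and 2.684 servings → $8.02.
sweet potato + whole-barley bread with both tight: 6.585 servings and 7.449 servings → $7.22.
Greek yogurt + black beans: intersection lies outside the first quadrant.
Greek yogurt + whole-barley bread with both targets exact would need a negative amount; discard.
black beans + whole-barley bread: intersection lies outside the first quadrant.
The minimum over all feasible corners is $2.92.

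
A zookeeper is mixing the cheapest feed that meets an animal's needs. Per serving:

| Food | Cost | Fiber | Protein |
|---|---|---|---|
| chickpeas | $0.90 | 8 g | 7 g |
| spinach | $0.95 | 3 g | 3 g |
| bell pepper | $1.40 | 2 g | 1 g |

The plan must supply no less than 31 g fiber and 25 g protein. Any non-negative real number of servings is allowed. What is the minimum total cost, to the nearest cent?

$3.49

With two linear requirements the optimum uses one or two foods; enumerate the corners.
chickpeas only: max(31/8, 25/7) = 3.875 servings → $3.49.
spinach only: max(31/3, 25/3) = 10.33 servings → $9.82.
bell pepper only: max(31/2, 25/1) = 25 servings → $35.00.
chickpeas + spinach: the both-tight solution has a negative serving — not a feasible corner.
chickpeas + bell pepper with both tight: 3.167 servings and 2.833 servings → $6.82.
spinach + bell pepper with both tight: 6.333 servings and 6 servings → $14.42.
Cheapest feasible corner: $3.49.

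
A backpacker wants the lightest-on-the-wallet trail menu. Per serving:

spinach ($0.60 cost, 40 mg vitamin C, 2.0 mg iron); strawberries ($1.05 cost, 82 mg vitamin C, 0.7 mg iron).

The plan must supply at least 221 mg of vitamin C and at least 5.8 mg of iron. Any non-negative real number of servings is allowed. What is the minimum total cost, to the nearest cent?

Check every corner: each single food scaled to meet both minima, and each pair solved so both constraints bind.
spinach only: max(221/40, 5.8/2.0) = 5.525 servings → $3.31.
strawberries only: max(221/82, 5.8/0.7) = 8.286 servings → $8.70.
spinach + strawberries with both tight: 2.36 servings and 1.544 servings → $3.04.
So the least-cost plan costs $3.04.

$3.04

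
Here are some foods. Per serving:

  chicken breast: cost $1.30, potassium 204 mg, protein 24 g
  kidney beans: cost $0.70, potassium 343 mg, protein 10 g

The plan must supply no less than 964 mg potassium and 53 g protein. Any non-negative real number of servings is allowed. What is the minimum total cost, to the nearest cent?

chicken breast only: max(964/204, 53/24) = 4.725 servings → $6.14.
kidney beans only: max(964/343, 53/10) = 5.3 servings → $3.71.
chicken breast + kidney beans with both tight: 1.379 servings and 1.99 servings → $3.19.
The minimum over all feasible corners is $3.19.

$3.19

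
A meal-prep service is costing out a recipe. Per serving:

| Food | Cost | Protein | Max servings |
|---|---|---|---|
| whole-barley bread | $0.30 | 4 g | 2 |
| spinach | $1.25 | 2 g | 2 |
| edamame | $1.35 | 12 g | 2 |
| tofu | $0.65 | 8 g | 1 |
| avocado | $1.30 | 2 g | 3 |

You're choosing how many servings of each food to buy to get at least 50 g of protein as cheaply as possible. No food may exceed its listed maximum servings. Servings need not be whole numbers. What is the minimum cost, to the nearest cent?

$10.35

Cost per g of protein: whole-barley bread $0.0750, tofu $0.0813, edamame $0.1125, spinach $0.6250, avocado $0.6500.
Take 2 servings of whole-barley bread: +8.0 g protein for $0.60 (total $0.60, still need 42.0 g).
Take 1 serving of tofu: +8.0 g protein for $0.65 (total $1.25, still need 34.0 g).
Take 2 servings of edamame: +24.0 g protein for $2.70 (total $3.95, still need 10.0 g).
Take 2 servings of spinach: +4.0 g protein for $2.50 (total $6.45, still need 6.0 g).
Take 3 servings of avocado: +6.0 g protein for $3.90 (total $10.35, still need 0.0 g).
Filling from the cheapest source first is optimal under one linear minimum: $10.35.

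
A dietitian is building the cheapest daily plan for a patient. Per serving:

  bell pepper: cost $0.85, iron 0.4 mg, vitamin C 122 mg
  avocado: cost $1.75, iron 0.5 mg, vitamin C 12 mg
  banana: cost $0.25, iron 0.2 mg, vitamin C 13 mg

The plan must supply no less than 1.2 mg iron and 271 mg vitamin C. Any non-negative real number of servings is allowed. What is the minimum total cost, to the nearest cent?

bell pepper only: max(1.2/0.4, 271/122) = 3 servings → $2.55.
avocado only: max(1.2/0.5, 271/12) = 22.58 servings → $39.52.
banana only: max(1.2/0.2, 271/13) = 20.85 servings → $5.21.
bell pepper + avocado with both tight: 2.155 servings and 0.6762 servings → $3.01.
bell pepper + banana with both tight: 2.01 servings and 1.979 servings → $2.20.
avocado + banana: intersection lies outside the first quadrant.
So the least-cost plan costs $2.20.

$2.20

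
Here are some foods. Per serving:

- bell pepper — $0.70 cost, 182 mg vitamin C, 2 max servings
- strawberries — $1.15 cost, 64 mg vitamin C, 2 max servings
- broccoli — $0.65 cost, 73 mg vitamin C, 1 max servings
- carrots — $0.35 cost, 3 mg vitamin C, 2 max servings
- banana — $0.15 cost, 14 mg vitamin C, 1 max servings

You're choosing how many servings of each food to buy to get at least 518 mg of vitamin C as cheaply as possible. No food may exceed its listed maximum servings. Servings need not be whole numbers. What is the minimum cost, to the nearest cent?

Cost per mg of vitamin C: bell pepper $0.0038, broccoli $0.0089, banana $0.0107, strawberries $0.0180, carrots $0.1167.
Take 2 servings of bell pepper: +364.0 mg vitamin C for $1.40 (total $1.40, still need 154.0 mg).
Take 1 serving of broccoli: +73.0 mg vitamin C for $0.65 (total $2.05, still need 81.0 mg).
Take 1 serving of banana: +14.0 mg vitamin C for $0.15 (total $2.20, still need 67.0 mg).
Take 1.047 servings of strawberries: +67.0 mg vitamin C for $1.20 (total $3.40, still need 0.0 mg).
Greedy by cheapest-per-mg is optimal for a single linear constraint, so the minimum cost is $3.40.

$3.40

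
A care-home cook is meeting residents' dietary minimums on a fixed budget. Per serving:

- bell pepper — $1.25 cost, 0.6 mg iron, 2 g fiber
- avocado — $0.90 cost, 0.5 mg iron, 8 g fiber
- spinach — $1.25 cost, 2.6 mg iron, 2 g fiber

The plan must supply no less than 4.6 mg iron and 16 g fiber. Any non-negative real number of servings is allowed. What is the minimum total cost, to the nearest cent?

$3.29

bell pepper only: max(4.6/0.6, 16/2) = 8 servings → $10.00.
avocado only: max(4.6/0.5, 16/8) = 9.2 servings → $8.28.
spinach only: max(4.6/2.6, 16/2) = 8 servings → $10.00.
bell pepper + avocado with both tight: 7.579 servings and 0.1053 servings → $9.57.
bell pepper + spinach: the both-tight solution has a negative serving — not a feasible corner.
avocado + spinach with both tight: 1.636 servings and 1.455 servings → $3.29.
Cheapest feasible corner: $3.29.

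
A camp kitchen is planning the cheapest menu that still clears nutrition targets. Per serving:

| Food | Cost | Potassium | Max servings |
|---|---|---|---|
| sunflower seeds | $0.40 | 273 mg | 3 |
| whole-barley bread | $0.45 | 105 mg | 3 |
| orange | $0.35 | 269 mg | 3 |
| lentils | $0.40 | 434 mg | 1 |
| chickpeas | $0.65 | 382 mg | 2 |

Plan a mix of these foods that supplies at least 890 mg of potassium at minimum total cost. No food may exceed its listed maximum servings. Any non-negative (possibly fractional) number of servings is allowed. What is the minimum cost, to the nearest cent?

Cost per mg of potassium: lentils $0.0009, orange $0.0013, sunflower seeds $0.0015, chickpeas $0.0017, whole-barley bread $0.0043.
Take 1 serving of lentils: +434.0 mg potassium for $0.40 (total $0.40, still need 456.0 mg).
Take 1.695 servings of orange: +456.0 mg potassium for $0.59 (total $0.99, still need 0.0 mg).
Filling from the cheapest source first is optimal under one linear minimum: $0.99.

$0.99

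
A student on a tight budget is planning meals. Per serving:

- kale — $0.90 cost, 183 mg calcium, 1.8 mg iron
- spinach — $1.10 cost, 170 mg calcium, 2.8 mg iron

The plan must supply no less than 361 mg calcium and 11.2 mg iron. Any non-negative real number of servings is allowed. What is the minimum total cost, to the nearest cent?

With two linear requirements the optimum uses one or two foods; enumerate the corners.
kale only: max(361/183, 11.2/1.8) = 6.222 servings → $5.60.
spinach only: max(361/170, 11.2/2.8) = 4 servings → $4.40.
kale + spinach: the both-tight solution has a negative serving — not a feasible corner.
The minimum over all feasible corners is $4.40.

$4.40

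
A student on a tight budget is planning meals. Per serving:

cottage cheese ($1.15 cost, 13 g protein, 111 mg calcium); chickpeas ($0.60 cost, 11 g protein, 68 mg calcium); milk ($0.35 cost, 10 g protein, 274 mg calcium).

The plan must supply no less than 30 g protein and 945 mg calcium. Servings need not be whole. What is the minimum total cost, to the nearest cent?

An LP optimum is at a vertex; with two nutrient constraints at most two foods are used. Check each candidate.
cottage cheese only: max(30/13, 945/111) = 8.514 servings → $9.79.
chickpeas only: max(30/11, 945/68) = 13.9 servings → $8.34.
milk only: max(30/10, 945/274) = 3.449 servings → $1.21.
cottage cheese + chickpeas: intersection lies outside the first quadrant.
cottage cheese + milk: the both-tight solution has a negative serving — not a feasible corner.
chickpeas + milk: the both-tight solution has a negative serving — not a feasible corner.
The minimum over all feasible corners is $1.21.

$1.21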